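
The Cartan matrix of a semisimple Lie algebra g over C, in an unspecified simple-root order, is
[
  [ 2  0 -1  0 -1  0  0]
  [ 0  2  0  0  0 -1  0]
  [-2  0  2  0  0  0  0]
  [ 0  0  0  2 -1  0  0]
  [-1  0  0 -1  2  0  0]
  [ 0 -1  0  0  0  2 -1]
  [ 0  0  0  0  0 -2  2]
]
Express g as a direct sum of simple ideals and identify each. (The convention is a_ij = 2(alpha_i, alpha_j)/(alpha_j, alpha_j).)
C_3 (sp(6)) ⊕ C_4 (sp(8))

The diagram associated to this matrix has two connected components: the simple roots {alpha_2, alpha_6, alpha_7} form a chain of 3 nodes with a double edge at one end; the terminal node there is the unique long simple root (C_3), and {alpha_1, alpha_3, alpha_4, alpha_5} form a chain of 4 nodes with a double edge at one end; the terminal node there is the unique long simple root (C_4). A semisimple Lie algebra decomposes uniquely as the direct sum of simple ideals, one per connected component of its Dynkin diagram, so g ≅ C_3 ⊕ C_4 (dimension 21 + 36 = 57).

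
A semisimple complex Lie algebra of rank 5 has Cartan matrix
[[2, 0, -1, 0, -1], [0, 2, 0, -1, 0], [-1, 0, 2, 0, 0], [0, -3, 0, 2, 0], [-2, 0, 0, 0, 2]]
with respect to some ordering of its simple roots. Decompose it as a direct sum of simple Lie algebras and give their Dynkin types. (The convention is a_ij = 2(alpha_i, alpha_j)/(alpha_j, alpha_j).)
The diagram associated to this matrix has two connected components: the simple roots {alpha_1, alpha_3, alpha_5} form a chain of 3 nodes with a double edge at one end; the terminal node there is the unique long simple root (C_3), and {alpha_2, alpha_4} form two nodes joined by a triple edge (G_2). A semisimple Lie algebra decomposes uniquely as the direct sum of simple ideals, one per connected component of its Dynkin diagram, so g ≅ C_3 ⊕ G_2 (dimension 21 + 14 = 35).

C_3 ⊕ G_2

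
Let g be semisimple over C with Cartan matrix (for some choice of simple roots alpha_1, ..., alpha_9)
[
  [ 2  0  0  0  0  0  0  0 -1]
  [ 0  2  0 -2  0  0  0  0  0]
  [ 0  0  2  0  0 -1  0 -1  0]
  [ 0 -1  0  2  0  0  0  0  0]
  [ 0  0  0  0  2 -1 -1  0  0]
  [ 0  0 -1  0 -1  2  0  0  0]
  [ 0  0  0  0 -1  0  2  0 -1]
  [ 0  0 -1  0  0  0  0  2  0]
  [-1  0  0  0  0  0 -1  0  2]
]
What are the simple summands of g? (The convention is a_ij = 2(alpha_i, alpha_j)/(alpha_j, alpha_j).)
A7 ⊕ B2

The diagram associated to this matrix has two connected components: the simple roots {alpha_1, alpha_3, alpha_5, alpha_6, alpha_7, alpha_8, alpha_9} form a chain of 7 nodes with single edges (A_7), and {alpha_2, alpha_4} form a chain of 2 nodes with a double edge at one end; the terminal node there is the unique short simple root (B_2). A semisimple Lie algebra decomposes uniquely as the direct sum of simple ideals, one per connected component of its Dynkin diagram, so g ≅ A_7 ⊕ B_2 (dimension 63 + 10 = 73).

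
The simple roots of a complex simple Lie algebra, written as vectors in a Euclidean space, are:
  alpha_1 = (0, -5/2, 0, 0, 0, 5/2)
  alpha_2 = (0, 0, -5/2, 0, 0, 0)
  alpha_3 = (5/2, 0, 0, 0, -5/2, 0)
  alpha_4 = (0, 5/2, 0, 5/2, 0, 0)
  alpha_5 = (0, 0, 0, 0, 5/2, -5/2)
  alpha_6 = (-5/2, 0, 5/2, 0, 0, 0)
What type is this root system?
B6

Compute the Cartan integers a_ij = 2(alpha_i, alpha_j)/(alpha_j, alpha_j); the resulting 6x6 Cartan matrix is
[[2, 0, 0, -1, -1, 0], [0, 2, 0, 0, 0, -1], [0, 0, 2, 0, -1, -1], [-1, 0, 0, 2, 0, 0], [-1, 0, -1, 0, 2, 0], [0, -2, -1, 0, 0, 2]].
The roots have two lengths (squared-length ratio 2:1); the short ones are alpha_{2}. The associated Dynkin diagram is a chain of 6 nodes with a double edge at one end; the terminal node there is the unique short simple root (B_6), so the type is B_6 (the algebra so(13)).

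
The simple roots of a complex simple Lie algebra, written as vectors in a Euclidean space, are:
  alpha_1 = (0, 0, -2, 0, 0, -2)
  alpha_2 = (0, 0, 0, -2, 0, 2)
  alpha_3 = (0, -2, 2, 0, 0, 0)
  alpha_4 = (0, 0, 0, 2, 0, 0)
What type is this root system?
type B_4

Compute the Cartan integers a_ij = 2(alpha_i, alpha_j)/(alpha_j, alpha_j); the resulting 4x4 Cartan matrix is
[[2, -1, -1, 0], [-1, 2, 0, -2], [-1, 0, 2, 0], [0, -1, 0, 2]].
The roots have two lengths (squared-length ratio 2:1); the short ones are alpha_{4}. The associated Dynkin diagram is a chain of 4 nodes with a double edge at one end; the terminal node there is the unique short simple root (B_4), so the type is B_4 (the algebra so(9)).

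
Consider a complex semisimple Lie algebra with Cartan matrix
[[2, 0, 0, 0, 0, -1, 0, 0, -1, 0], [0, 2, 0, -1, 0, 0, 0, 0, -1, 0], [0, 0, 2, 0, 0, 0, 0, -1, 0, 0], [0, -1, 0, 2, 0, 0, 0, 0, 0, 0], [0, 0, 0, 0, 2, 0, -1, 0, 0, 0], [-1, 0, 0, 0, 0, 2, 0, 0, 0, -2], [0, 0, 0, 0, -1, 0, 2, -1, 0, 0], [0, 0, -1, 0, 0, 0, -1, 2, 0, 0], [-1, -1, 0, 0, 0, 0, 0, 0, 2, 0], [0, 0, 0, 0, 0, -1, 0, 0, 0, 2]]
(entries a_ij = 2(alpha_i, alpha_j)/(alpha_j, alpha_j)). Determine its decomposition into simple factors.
A4 + B6

The diagram associated to this matrix has two connected components: the simple roots {alpha_3, alpha_5, alpha_7, alpha_8} form a chain of 4 nodes with single edges (A_4), and {alpha_1, alpha_2, alpha_4, alpha_6, alpha_9, alpha_10} form a chain of 6 nodes with a double edge at one end; the terminal node there is the unique short simple root (B_6). A semisimple Lie algebra decomposes uniquely as the direct sum of simple ideals, one per connected component of its Dynkin diagram, so g ≅ A_4 ⊕ B_6 (dimension 24 + 78 = 102).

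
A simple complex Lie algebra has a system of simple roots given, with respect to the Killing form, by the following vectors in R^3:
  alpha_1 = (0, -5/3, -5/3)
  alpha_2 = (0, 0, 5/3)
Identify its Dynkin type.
B_2 (so(5))

Compute the Cartan integers a_ij = 2(alpha_i, alpha_j)/(alpha_j, alpha_j); the resulting 2x2 Cartan matrix is
[[2, -2], [-1, 2]].
The roots have two lengths (squared-length ratio 2:1); the short ones are alpha_{2}. The associated Dynkin diagram is a chain of 2 nodes with a double edge at one end; the terminal node there is the unique short simple root (B_2), so the type is B_2 (the algebra so(5)).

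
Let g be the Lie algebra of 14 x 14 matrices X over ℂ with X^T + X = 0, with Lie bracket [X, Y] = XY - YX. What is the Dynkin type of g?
This is so(14) with 14 even, which has dimension 14(14-1)/2 = 91 and rank 14/2 = 7. In the classification of classical Lie algebras, the orthogonal algebra so(2n) in an even number of variables has type D_n; here n = 7, so the Dynkin diagram is a chain of 5 nodes with a fork of two nodes at one end (D_7). Hence the type is D_7.

D7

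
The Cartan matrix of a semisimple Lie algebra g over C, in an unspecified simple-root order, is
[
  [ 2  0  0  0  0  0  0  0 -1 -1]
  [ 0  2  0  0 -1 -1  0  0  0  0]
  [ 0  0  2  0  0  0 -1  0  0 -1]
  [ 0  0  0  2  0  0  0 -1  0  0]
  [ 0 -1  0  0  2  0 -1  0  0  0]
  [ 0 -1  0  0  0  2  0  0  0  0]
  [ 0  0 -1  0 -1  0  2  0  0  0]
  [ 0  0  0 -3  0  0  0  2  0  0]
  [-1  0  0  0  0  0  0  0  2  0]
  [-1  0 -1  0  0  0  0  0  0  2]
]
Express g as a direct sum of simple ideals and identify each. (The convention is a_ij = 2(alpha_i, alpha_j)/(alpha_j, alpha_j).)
The diagram associated to this matrix has two connected components: the simple roots {alpha_1, alpha_2, alpha_3, alpha_5, alpha_6, alpha_7, alpha_9, alpha_10} form a chain of 8 nodes with single edges (A_8), and {alpha_4, alpha_8} form two nodes joined by a triple edge (G_2). A semisimple Lie algebra decomposes uniquely as the direct sum of simple ideals, one per connected component of its Dynkin diagram, so g ≅ A_8 ⊕ G_2 (dimension 80 + 14 = 94).

A_8 (sl(9)) ⊕ G_2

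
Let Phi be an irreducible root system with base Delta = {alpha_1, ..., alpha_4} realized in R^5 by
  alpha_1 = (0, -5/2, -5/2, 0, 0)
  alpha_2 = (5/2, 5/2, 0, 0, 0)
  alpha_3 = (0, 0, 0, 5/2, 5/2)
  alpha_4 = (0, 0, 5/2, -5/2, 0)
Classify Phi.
A4

Compute the Cartan integers a_ij = 2(alpha_i, alpha_j)/(alpha_j, alpha_j); the resulting 4x4 Cartan matrix is
[[2, -1, 0, -1], [-1, 2, 0, 0], [0, 0, 2, -1], [-1, 0, -1, 2]].
All simple roots have the same length, so the diagram is simply laced. The associated Dynkin diagram is a chain of 4 nodes with single edges (A_4), so the type is A_4 (the algebra sl(5)).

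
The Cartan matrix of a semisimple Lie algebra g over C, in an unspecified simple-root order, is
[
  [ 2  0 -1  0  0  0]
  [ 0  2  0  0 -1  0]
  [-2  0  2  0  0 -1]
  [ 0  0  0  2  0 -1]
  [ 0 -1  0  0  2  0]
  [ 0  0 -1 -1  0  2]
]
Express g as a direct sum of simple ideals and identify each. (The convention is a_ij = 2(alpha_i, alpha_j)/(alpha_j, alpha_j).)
type A_2 + type B_4

The diagram associated to this matrix has two connected components: the simple roots {alpha_2, alpha_5} form a chain of 2 nodes with single edges (A_2), and {alpha_1, alpha_3, alpha_4, alpha_6} form a chain of 4 nodes with a double edge at one end; the terminal node there is the unique short simple root (B_4). A semisimple Lie algebra decomposes uniquely as the direct sum of simple ideals, one per connected component of its Dynkin diagram, so g ≅ A_2 ⊕ B_4 (dimension 8 + 36 = 44).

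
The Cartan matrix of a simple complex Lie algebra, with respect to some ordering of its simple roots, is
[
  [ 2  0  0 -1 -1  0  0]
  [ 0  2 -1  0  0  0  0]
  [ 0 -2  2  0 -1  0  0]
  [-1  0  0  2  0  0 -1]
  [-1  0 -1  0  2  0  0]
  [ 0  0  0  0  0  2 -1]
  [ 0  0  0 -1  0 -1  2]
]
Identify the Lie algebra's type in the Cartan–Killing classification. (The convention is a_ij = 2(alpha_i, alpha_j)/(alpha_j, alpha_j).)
type B_7

The matrix has rank 7 with 2's on the diagonal. Reading the off-diagonal entries as Dynkin edges (a single edge where a_ij = a_ji = -1; a double or triple edge where a_ij * a_ji = 2 or 3), the diagram is a chain of 7 nodes with a double edge at one end; the terminal node there is the unique short simple root (B_7). One simple-root ordering that puts it in standard form is (alpha_6, alpha_7, alpha_4, alpha_1, alpha_5, alpha_3, alpha_2). So the algebra is type B_7, i.e. so(15).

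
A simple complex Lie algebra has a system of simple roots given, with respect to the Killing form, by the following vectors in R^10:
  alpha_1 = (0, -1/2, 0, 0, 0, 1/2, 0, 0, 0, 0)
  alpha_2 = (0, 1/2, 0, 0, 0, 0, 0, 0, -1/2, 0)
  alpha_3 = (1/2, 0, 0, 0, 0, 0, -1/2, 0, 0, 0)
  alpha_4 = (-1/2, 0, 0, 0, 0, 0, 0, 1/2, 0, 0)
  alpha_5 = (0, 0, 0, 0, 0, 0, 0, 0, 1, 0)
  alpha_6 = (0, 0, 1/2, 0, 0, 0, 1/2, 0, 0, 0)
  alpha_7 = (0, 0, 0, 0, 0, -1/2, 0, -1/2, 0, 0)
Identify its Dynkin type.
Compute the Cartan integers a_ij = 2(alpha_i, alpha_j)/(alpha_j, alpha_j); the resulting 7x7 Cartan matrix is
[[2, -1, 0, 0, 0, 0, -1], [-1, 2, 0, 0, -1, 0, 0], [0, 0, 2, -1, 0, -1, 0], [0, 0, -1, 2, 0, 0, -1], [0, -2, 0, 0, 2, 0, 0], [0, 0, -1, 0, 0, 2, 0], [-1, 0, 0, -1, 0, 0, 2]].
The roots have two lengths (squared-length ratio 2:1); the short ones are alpha_{1,2,3,4,6,7}. The associated Dynkin diagram is a chain of 7 nodes with a double edge at one end; the terminal node there is the unique long simple root (C_7), so the type is C_7 (the algebra sp(14)).

C7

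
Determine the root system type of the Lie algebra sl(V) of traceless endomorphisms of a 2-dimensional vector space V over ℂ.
This is sl(2), which has dimension 2^2 - 1 = 3 and rank 2 - 1 = 1 (a Cartan subalgebra is the diagonal traceless matrices). In the classification of classical Lie algebras, the special linear algebra sl(n+1) has type A_n; here n = 1, so the Dynkin diagram is a chain of 1 nodes with single edges (A_1). Hence the type is A_1.

type A_1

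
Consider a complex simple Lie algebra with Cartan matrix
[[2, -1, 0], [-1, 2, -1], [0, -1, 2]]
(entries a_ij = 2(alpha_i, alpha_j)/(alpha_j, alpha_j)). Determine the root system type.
A_3

The matrix has rank 3 with 2's on the diagonal. Reading the off-diagonal entries as Dynkin edges (a single edge where a_ij = a_ji = -1; a double or triple edge where a_ij * a_ji = 2 or 3), the diagram is a chain of 3 nodes with single edges (A_3). One simple-root ordering that puts it in standard form is (alpha_3, alpha_2, alpha_1). So the algebra is type A_3, i.e. sl(4).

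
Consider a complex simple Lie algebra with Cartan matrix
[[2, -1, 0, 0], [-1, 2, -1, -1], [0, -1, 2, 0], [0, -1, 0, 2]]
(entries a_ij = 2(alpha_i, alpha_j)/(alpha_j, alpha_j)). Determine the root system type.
D_4 (so(8))

The matrix has rank 4 with 2's on the diagonal. Reading the off-diagonal entries as Dynkin edges (a single edge where a_ij = a_ji = -1; a double or triple edge where a_ij * a_ji = 2 or 3), the diagram is a chain of 2 nodes with a fork of two nodes at one end (D_4). One simple-root ordering that puts it in standard form is (alpha_1, alpha_2, alpha_3, alpha_4). So the algebra is type D_4, i.e. so(8).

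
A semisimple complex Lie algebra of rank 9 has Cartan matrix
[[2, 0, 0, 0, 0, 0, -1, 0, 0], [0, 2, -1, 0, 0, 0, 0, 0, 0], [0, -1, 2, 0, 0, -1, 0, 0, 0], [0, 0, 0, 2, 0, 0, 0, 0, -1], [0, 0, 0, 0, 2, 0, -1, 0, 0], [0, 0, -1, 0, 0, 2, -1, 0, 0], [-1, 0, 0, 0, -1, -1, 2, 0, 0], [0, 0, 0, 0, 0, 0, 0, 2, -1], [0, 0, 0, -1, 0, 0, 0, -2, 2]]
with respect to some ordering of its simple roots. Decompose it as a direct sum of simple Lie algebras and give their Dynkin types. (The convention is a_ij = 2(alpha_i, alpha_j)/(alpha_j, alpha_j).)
B_3 (so(7)) ⊕ D_6 (so(12))

The diagram associated to this matrix has two connected components: the simple roots {alpha_4, alpha_8, alpha_9} form a chain of 3 nodes with a double edge at one end; the terminal node there is the unique short simple root (B_3), and {alpha_1, alpha_2, alpha_3, alpha_5, alpha_6, alpha_7} form a chain of 4 nodes with a fork of two nodes at one end (D_6). A semisimple Lie algebra decomposes uniquely as the direct sum of simple ideals, one per connected component of its Dynkin diagram, so g ≅ B_3 ⊕ D_6 (dimension 21 + 66 = 87).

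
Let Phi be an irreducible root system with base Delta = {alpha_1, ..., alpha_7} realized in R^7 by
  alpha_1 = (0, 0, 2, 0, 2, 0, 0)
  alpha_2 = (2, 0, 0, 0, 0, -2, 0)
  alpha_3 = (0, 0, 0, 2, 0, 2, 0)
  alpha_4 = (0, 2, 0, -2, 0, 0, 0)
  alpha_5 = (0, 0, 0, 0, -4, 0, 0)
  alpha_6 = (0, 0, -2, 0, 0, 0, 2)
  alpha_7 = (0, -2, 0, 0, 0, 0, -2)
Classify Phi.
Compute the Cartan integers a_ij = 2(alpha_i, alpha_j)/(alpha_j, alpha_j); the resulting 7x7 Cartan matrix is
[[2, 0, 0, 0, -1, -1, 0], [0, 2, -1, 0, 0, 0, 0], [0, -1, 2, -1, 0, 0, 0], [0, 0, -1, 2, 0, 0, -1], [-2, 0, 0, 0, 2, 0, 0], [-1, 0, 0, 0, 0, 2, -1], [0, 0, 0, -1, 0, -1, 2]].
The roots have two lengths (squared-length ratio 2:1); the short ones are alpha_{1,2,3,4,6,7}. The associated Dynkin diagram is a chain of 7 nodes with a double edge at one end; the terminal node there is the unique long simple root (C_7), so the type is C_7 (the algebra sp(14)).

C_7 (sp(14))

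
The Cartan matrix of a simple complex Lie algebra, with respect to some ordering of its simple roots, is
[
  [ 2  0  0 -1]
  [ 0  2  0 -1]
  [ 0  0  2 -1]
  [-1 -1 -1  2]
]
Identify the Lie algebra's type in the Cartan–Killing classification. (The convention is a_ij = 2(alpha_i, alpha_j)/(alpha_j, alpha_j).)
The matrix has rank 4 with 2's on the diagonal. Reading the off-diagonal entries as Dynkin edges (a single edge where a_ij = a_ji = -1; a double or triple edge where a_ij * a_ji = 2 or 3), the diagram is a chain of 2 nodes with a fork of two nodes at one end (D_4). One simple-root ordering that puts it in standard form is (alpha_1, alpha_4, alpha_2, alpha_3). So the algebra is type D_4, i.e. so(8).

D_4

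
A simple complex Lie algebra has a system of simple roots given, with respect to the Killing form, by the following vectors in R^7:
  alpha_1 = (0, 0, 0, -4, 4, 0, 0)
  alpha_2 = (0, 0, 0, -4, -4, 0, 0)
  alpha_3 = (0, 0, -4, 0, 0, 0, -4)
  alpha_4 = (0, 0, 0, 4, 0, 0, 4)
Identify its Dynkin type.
D_4

Compute the Cartan integers a_ij = 2(alpha_i, alpha_j)/(alpha_j, alpha_j); the resulting 4x4 Cartan matrix is
[[2, 0, 0, -1], [0, 2, 0, -1], [0, 0, 2, -1], [-1, -1, -1, 2]].
All simple roots have the same length, so the diagram is simply laced. The associated Dynkin diagram is a chain of 2 nodes with a fork of two nodes at one end (D_4), so the type is D_4 (the algebra so(8)).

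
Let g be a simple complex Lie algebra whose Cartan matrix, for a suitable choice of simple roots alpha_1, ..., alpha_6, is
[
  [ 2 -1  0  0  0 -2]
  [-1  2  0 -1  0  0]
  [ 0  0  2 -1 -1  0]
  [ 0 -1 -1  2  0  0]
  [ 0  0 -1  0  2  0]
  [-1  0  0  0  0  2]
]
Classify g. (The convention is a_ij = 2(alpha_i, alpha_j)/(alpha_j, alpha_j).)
B6

The matrix has rank 6 with 2's on the diagonal. Reading the off-diagonal entries as Dynkin edges (a single edge where a_ij = a_ji = -1; a double or triple edge where a_ij * a_ji = 2 or 3), the diagram is a chain of 6 nodes with a double edge at one end; the terminal node there is the unique short simple root (B_6). One simple-root ordering that puts it in standard form is (alpha_5, alpha_3, alpha_4, alpha_2, alpha_1, alpha_6). So the algebra is type B_6, i.e. so(13).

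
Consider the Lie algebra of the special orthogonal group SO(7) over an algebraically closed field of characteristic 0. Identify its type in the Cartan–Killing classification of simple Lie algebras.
B3

This is so(7) with 7 odd, which has dimension 7(7-1)/2 = 21 and rank (7-1)/2 = 3. In the classification of classical Lie algebras, the orthogonal algebra so(2n+1) in an odd number of variables has type B_n; here n = 3, so the Dynkin diagram is a chain of 3 nodes with a double edge at one end; the terminal node there is the unique short simple root (B_3). Hence the type is B_3.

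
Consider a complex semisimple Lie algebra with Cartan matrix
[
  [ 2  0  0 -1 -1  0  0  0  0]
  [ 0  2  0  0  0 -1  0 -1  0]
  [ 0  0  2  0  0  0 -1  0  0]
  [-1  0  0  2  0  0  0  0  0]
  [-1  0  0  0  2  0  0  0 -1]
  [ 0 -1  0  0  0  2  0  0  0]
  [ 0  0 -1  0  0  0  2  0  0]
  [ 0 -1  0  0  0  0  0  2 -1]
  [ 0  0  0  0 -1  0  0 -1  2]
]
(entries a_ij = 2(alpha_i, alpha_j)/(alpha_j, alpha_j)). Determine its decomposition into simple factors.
type A_2 ⊕ type A_7

The diagram associated to this matrix has two connected components: the simple roots {alpha_3, alpha_7} form a chain of 2 nodes with single edges (A_2), and {alpha_1, alpha_2, alpha_4, alpha_5, alpha_6, alpha_8, alpha_9} form a chain of 7 nodes with single edges (A_7). A semisimple Lie algebra decomposes uniquely as the direct sum of simple ideals, one per connected component of its Dynkin diagram, so g ≅ A_2 ⊕ A_7 (dimension 8 + 63 = 71).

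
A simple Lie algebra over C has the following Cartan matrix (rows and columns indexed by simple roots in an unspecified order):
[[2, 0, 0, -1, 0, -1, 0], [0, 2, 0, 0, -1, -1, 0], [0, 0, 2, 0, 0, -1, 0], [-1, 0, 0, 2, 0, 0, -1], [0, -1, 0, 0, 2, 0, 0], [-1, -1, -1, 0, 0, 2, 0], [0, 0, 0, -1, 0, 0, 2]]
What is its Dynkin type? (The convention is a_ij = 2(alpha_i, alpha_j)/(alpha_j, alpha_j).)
E_7

The matrix has rank 7 with 2's on the diagonal. Reading the off-diagonal entries as Dynkin edges (a single edge where a_ij = a_ji = -1; a double or triple edge where a_ij * a_ji = 2 or 3), the diagram is a chain of 6 nodes with one extra node attached to the third node from one end (E_7). One simple-root ordering that puts it in standard form is (alpha_5, alpha_3, alpha_2, alpha_6, alpha_1, alpha_4, alpha_7). So the algebra is type E_7.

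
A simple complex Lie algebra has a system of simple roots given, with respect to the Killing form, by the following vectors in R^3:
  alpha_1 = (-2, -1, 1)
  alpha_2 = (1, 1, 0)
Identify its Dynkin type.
Compute the Cartan integers a_ij = 2(alpha_i, alpha_j)/(alpha_j, alpha_j); the resulting 2x2 Cartan matrix is
[[2, -3], [-1, 2]].
The roots have two lengths (squared-length ratio 3:1); the short ones are alpha_{2}. The associated Dynkin diagram is two nodes joined by a triple edge (G_2), so the type is G_2.

G2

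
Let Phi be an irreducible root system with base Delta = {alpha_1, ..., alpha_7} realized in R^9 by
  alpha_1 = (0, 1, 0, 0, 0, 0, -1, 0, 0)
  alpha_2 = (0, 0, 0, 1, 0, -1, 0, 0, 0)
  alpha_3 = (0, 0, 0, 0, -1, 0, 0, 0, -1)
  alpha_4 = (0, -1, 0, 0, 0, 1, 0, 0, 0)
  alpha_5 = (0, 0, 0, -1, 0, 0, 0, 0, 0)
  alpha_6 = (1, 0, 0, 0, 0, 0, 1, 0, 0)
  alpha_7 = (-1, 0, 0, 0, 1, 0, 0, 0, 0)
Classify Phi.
B7

Compute the Cartan integers a_ij = 2(alpha_i, alpha_j)/(alpha_j, alpha_j); the resulting 7x7 Cartan matrix is
[[2, 0, 0, -1, 0, -1, 0], [0, 2, 0, -1, -2, 0, 0], [0, 0, 2, 0, 0, 0, -1], [-1, -1, 0, 2, 0, 0, 0], [0, -1, 0, 0, 2, 0, 0], [-1, 0, 0, 0, 0, 2, -1], [0, 0, -1, 0, 0, -1, 2]].
The roots have two lengths (squared-length ratio 2:1); the short ones are alpha_{5}. The associated Dynkin diagram is a chain of 7 nodes with a double edge at one end; the terminal node there is the unique short simple root (B_7), so the type is B_7 (the algebra so(15)).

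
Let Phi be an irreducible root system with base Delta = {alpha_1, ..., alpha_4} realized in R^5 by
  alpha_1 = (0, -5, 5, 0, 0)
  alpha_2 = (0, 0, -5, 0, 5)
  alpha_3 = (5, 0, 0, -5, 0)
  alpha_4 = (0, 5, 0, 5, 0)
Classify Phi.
Compute the Cartan integers a_ij = 2(alpha_i, alpha_j)/(alpha_j, alpha_j); the resulting 4x4 Cartan matrix is
[[2, -1, 0, -1], [-1, 2, 0, 0], [0, 0, 2, -1], [-1, 0, -1, 2]].
All simple roots have the same length, so the diagram is simply laced. The associated Dynkin diagram is a chain of 4 nodes with single edges (A_4), so the type is A_4 (the algebra sl(5)).

A_4 (sl(5))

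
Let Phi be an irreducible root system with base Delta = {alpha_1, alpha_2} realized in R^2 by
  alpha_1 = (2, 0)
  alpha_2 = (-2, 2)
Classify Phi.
B2

Compute the Cartan integers a_ij = 2(alpha_i, alpha_j)/(alpha_j, alpha_j); the resulting 2x2 Cartan matrix is
[[2, -1], [-2, 2]].
The roots have two lengths (squared-length ratio 2:1); the short ones are alpha_{1}. The associated Dynkin diagram is a chain of 2 nodes with a double edge at one end; the terminal node there is the unique short simple root (B_2), so the type is B_2 (the algebra so(5)).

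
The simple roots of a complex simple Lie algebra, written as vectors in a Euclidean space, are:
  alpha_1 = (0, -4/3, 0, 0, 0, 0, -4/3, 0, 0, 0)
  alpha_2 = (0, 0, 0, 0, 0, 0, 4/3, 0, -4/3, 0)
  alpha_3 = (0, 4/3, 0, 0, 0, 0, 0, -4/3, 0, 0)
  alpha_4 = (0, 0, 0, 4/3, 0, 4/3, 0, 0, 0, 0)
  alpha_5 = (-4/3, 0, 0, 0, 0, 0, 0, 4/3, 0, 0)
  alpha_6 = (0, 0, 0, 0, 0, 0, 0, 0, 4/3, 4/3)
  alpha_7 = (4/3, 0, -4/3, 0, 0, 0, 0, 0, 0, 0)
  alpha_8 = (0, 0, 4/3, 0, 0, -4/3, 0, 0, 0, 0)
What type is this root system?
type A_8

Compute the Cartan integers a_ij = 2(alpha_i, alpha_j)/(alpha_j, alpha_j); the resulting 8x8 Cartan matrix is
[[2, -1, -1, 0, 0, 0, 0, 0], [-1, 2, 0, 0, 0, -1, 0, 0], [-1, 0, 2, 0, -1, 0, 0, 0], [0, 0, 0, 2, 0, 0, 0, -1], [0, 0, -1, 0, 2, 0, -1, 0], [0, -1, 0, 0, 0, 2, 0, 0], [0, 0, 0, 0, -1, 0, 2, -1], [0, 0, 0, -1, 0, 0, -1, 2]].
All simple roots have the same length, so the diagram is simply laced. The associated Dynkin diagram is a chain of 8 nodes with single edges (A_8), so the type is A_8 (the algebra sl(9)).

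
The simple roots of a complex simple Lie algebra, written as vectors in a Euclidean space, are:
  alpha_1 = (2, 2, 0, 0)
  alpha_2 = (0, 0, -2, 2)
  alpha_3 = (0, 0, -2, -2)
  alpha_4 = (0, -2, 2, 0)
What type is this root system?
D_4 (so(8))

Compute the Cartan integers a_ij = 2(alpha_i, alpha_j)/(alpha_j, alpha_j); the resulting 4x4 Cartan matrix is
[[2, 0, 0, -1], [0, 2, 0, -1], [0, 0, 2, -1], [-1, -1, -1, 2]].
All simple roots have the same length, so the diagram is simply laced. The associated Dynkin diagram is a chain of 2 nodes with a fork of two nodes at one end (D_4), so the type is D_4 (the algebra so(8)).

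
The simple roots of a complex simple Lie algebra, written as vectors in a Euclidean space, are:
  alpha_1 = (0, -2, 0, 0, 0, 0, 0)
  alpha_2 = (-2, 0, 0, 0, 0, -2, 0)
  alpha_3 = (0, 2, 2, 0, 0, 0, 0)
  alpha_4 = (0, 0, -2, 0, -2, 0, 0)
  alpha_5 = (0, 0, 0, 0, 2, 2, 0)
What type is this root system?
Compute the Cartan integers a_ij = 2(alpha_i, alpha_j)/(alpha_j, alpha_j); the resulting 5x5 Cartan matrix is
[[2, 0, -1, 0, 0], [0, 2, 0, 0, -1], [-2, 0, 2, -1, 0], [0, 0, -1, 2, -1], [0, -1, 0, -1, 2]].
The roots have two lengths (squared-length ratio 2:1); the short ones are alpha_{1}. The associated Dynkin diagram is a chain of 5 nodes with a double edge at one end; the terminal node there is the unique short simple root (B_5), so the type is B_5 (the algebra so(11)).

type B_5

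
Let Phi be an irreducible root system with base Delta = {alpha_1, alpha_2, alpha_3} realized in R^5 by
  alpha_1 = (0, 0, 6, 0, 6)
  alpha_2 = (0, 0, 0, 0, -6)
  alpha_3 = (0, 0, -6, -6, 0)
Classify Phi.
B_3 (so(7))

Compute the Cartan integers a_ij = 2(alpha_i, alpha_j)/(alpha_j, alpha_j); the resulting 3x3 Cartan matrix is
[[2, -2, -1], [-1, 2, 0], [-1, 0, 2]].
The roots have two lengths (squared-length ratio 2:1); the short ones are alpha_{2}. The associated Dynkin diagram is a chain of 3 nodes with a double edge at one end; the terminal node there is the unique short simple root (B_3), so the type is B_3 (the algebra so(7)).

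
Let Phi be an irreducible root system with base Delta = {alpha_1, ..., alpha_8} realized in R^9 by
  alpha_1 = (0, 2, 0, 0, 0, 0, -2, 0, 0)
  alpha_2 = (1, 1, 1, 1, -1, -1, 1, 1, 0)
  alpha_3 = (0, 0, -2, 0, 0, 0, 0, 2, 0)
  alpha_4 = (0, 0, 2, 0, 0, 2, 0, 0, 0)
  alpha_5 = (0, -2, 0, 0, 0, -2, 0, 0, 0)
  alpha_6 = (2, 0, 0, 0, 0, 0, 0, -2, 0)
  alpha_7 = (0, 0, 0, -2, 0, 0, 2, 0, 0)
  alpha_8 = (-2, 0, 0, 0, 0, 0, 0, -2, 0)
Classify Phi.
Compute the Cartan integers a_ij = 2(alpha_i, alpha_j)/(alpha_j, alpha_j); the resulting 8x8 Cartan matrix is
[[2, 0, 0, 0, -1, 0, -1, 0], [0, 2, 0, 0, 0, 0, 0, -1], [0, 0, 2, -1, 0, -1, 0, -1], [0, 0, -1, 2, -1, 0, 0, 0], [-1, 0, 0, -1, 2, 0, 0, 0], [0, 0, -1, 0, 0, 2, 0, 0], [-1, 0, 0, 0, 0, 0, 2, 0], [0, -1, -1, 0, 0, 0, 0, 2]].
All simple roots have the same length, so the diagram is simply laced. The associated Dynkin diagram is a chain of 7 nodes with one extra node attached to the third node from one end (E_8), so the type is E_8.

E8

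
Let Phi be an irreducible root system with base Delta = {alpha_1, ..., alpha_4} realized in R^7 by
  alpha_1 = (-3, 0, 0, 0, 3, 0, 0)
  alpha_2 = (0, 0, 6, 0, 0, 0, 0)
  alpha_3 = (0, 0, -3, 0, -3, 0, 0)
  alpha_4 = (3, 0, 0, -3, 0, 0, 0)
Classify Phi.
Compute the Cartan integers a_ij = 2(alpha_i, alpha_j)/(alpha_j, alpha_j); the resulting 4x4 Cartan matrix is
[[2, 0, -1, -1], [0, 2, -2, 0], [-1, -1, 2, 0], [-1, 0, 0, 2]].
The roots have two lengths (squared-length ratio 2:1); the short ones are alpha_{1,3,4}. The associated Dynkin diagram is a chain of 4 nodes with a double edge at one end; the terminal node there is the unique long simple root (C_4), so the type is C_4 (the algebra sp(8)).

C_4 (sp(8))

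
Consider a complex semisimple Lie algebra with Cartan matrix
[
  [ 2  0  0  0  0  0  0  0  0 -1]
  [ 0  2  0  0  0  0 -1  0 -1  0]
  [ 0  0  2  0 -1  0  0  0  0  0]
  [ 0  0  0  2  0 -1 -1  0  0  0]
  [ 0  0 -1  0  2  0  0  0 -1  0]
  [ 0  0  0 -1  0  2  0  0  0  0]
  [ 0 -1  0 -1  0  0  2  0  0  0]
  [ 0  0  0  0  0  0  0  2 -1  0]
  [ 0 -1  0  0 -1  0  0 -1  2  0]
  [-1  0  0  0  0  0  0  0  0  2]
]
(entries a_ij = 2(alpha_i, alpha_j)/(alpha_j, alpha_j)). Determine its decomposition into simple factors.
The diagram associated to this matrix has two connected components: the simple roots {alpha_1, alpha_10} form a chain of 2 nodes with single edges (A_2), and {alpha_2, alpha_3, alpha_4, alpha_5, alpha_6, alpha_7, alpha_8, alpha_9} form a chain of 7 nodes with one extra node attached to the third node from one end (E_8). A semisimple Lie algebra decomposes uniquely as the direct sum of simple ideals, one per connected component of its Dynkin diagram, so g ≅ A_2 ⊕ E_8 (dimension 8 + 248 = 256).

type A_2 ⊕ type E_8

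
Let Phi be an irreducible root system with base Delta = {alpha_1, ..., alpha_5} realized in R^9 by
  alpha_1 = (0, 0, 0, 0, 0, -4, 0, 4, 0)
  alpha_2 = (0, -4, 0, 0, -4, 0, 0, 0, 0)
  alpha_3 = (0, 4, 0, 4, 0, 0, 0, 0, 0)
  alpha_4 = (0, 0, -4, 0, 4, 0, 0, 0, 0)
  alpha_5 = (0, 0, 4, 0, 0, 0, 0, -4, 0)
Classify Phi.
type A_5

Compute the Cartan integers a_ij = 2(alpha_i, alpha_j)/(alpha_j, alpha_j); the resulting 5x5 Cartan matrix is
[[2, 0, 0, 0, -1], [0, 2, -1, -1, 0], [0, -1, 2, 0, 0], [0, -1, 0, 2, -1], [-1, 0, 0, -1, 2]].
All simple roots have the same length, so the diagram is simply laced. The associated Dynkin diagram is a chain of 5 nodes with single edges (A_5), so the type is A_5 (the algebra sl(6)).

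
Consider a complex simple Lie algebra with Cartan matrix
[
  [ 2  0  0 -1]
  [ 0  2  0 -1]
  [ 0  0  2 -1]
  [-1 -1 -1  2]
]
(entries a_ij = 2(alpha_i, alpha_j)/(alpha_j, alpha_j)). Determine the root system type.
The matrix has rank 4 with 2's on the diagonal. Reading the off-diagonal entries as Dynkin edges (a single edge where a_ij = a_ji = -1; a double or triple edge where a_ij * a_ji = 2 or 3), the diagram is a chain of 2 nodes with a fork of two nodes at one end (D_4). One simple-root ordering that puts it in standard form is (alpha_3, alpha_4, alpha_1, alpha_2). So the algebra is type D_4, i.e. so(8).

D4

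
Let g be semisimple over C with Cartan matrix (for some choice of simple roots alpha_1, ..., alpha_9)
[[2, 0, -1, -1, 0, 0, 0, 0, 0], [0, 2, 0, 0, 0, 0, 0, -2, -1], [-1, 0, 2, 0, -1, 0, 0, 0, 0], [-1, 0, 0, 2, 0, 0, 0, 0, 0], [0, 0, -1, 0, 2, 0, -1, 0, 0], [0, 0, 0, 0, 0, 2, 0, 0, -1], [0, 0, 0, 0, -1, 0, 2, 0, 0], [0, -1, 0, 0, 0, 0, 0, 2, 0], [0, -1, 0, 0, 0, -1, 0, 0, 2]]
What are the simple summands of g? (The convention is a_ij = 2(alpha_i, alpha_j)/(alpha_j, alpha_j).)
The diagram associated to this matrix has two connected components: the simple roots {alpha_1, alpha_3, alpha_4, alpha_5, alpha_7} form a chain of 5 nodes with single edges (A_5), and {alpha_2, alpha_6, alpha_8, alpha_9} form a chain of 4 nodes with a double edge at one end; the terminal node there is the unique short simple root (B_4). A semisimple Lie algebra decomposes uniquely as the direct sum of simple ideals, one per connected component of its Dynkin diagram, so g ≅ A_5 ⊕ B_4 (dimension 35 + 36 = 71).

A5 ⊕ B4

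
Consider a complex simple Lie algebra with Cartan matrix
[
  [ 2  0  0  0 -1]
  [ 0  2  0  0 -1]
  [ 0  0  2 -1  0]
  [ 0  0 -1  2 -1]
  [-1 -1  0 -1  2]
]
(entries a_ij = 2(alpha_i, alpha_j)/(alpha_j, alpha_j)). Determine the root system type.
The matrix has rank 5 with 2's on the diagonal. Reading the off-diagonal entries as Dynkin edges (a single edge where a_ij = a_ji = -1; a double or triple edge where a_ij * a_ji = 2 or 3), the diagram is a chain of 3 nodes with a fork of two nodes at one end (D_5). One simple-root ordering that puts it in standard form is (alpha_3, alpha_4, alpha_5, alpha_1, alpha_2). So the algebra is type D_5, i.e. so(10).

D5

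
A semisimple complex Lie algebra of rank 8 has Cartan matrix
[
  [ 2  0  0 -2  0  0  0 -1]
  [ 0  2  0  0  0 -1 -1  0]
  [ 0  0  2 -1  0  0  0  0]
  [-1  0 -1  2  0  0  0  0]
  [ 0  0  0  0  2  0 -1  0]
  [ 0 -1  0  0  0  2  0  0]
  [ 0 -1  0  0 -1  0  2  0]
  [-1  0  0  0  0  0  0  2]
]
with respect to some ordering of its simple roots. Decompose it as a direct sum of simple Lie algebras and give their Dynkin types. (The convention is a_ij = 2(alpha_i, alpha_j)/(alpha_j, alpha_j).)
The diagram associated to this matrix has two connected components: the simple roots {alpha_2, alpha_5, alpha_6, alpha_7} form a chain of 4 nodes with single edges (A_4), and {alpha_1, alpha_3, alpha_4, alpha_8} form a chain of 4 nodes with a double edge between the middle two (F_4). A semisimple Lie algebra decomposes uniquely as the direct sum of simple ideals, one per connected component of its Dynkin diagram, so g ≅ A_4 ⊕ F_4 (dimension 24 + 52 = 76).

A4 + F4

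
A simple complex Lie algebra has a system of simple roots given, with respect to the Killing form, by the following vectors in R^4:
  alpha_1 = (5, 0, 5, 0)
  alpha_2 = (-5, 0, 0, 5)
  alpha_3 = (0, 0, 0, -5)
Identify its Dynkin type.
type B_3

Compute the Cartan integers a_ij = 2(alpha_i, alpha_j)/(alpha_j, alpha_j); the resulting 3x3 Cartan matrix is
[[2, -1, 0], [-1, 2, -2], [0, -1, 2]].
The roots have two lengths (squared-length ratio 2:1); the short ones are alpha_{3}. The associated Dynkin diagram is a chain of 3 nodes with a double edge at one end; the terminal node there is the unique short simple root (B_3), so the type is B_3 (the algebra so(7)).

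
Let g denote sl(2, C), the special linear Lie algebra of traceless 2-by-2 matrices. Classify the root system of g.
type A_1

This is sl(2), which has dimension 2^2 - 1 = 3 and rank 2 - 1 = 1 (a Cartan subalgebra is the diagonal traceless matrices). In the classification of classical Lie algebras, the special linear algebra sl(n+1) has type A_n; here n = 1, so the Dynkin diagram is a chain of 1 nodes with single edges (A_1). Hence the type is A_1.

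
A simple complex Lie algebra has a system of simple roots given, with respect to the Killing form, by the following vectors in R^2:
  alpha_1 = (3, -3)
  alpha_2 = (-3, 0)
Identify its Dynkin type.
Compute the Cartan integers a_ij = 2(alpha_i, alpha_j)/(alpha_j, alpha_j); the resulting 2x2 Cartan matrix is
[[2, -2], [-1, 2]].
The roots have two lengths (squared-length ratio 2:1); the short ones are alpha_{2}. The associated Dynkin diagram is a chain of 2 nodes with a double edge at one end; the terminal node there is the unique short simple root (B_2), so the type is B_2 (the algebra so(5)).

B2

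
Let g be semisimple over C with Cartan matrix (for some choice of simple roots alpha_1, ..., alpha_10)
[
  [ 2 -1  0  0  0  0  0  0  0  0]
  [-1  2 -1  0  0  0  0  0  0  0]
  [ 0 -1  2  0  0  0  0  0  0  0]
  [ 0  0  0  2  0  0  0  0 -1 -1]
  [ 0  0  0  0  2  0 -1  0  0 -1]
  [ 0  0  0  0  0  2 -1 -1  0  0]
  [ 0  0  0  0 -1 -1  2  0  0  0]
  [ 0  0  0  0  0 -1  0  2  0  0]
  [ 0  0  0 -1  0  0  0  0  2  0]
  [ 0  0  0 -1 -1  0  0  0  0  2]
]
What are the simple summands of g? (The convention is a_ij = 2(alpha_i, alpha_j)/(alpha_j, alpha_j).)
The diagram associated to this matrix has two connected components: the simple roots {alpha_1, alpha_2, alpha_3} form a chain of 3 nodes with single edges (A_3), and {alpha_4, alpha_5, alpha_6, alpha_7, alpha_8, alpha_9, alpha_10} form a chain of 7 nodes with single edges (A_7). A semisimple Lie algebra decomposes uniquely as the direct sum of simple ideals, one per connected component of its Dynkin diagram, so g ≅ A_3 ⊕ A_7 (dimension 15 + 63 = 78).

A_3 (sl(4)) ⊕ A_7 (sl(8))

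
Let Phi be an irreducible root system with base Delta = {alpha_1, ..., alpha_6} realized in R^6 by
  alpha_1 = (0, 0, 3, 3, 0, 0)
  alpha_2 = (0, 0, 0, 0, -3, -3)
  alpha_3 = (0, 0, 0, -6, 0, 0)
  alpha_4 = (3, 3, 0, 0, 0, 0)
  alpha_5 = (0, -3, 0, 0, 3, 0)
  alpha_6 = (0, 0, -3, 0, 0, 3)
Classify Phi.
type C_6

Compute the Cartan integers a_ij = 2(alpha_i, alpha_j)/(alpha_j, alpha_j); the resulting 6x6 Cartan matrix is
[[2, 0, -1, 0, 0, -1], [0, 2, 0, 0, -1, -1], [-2, 0, 2, 0, 0, 0], [0, 0, 0, 2, -1, 0], [0, -1, 0, -1, 2, 0], [-1, -1, 0, 0, 0, 2]].
The roots have two lengths (squared-length ratio 2:1); the short ones are alpha_{1,2,4,5,6}. The associated Dynkin diagram is a chain of 6 nodes with a double edge at one end; the terminal node there is the unique long simple root (C_6), so the type is C_6 (the algebra sp(12)).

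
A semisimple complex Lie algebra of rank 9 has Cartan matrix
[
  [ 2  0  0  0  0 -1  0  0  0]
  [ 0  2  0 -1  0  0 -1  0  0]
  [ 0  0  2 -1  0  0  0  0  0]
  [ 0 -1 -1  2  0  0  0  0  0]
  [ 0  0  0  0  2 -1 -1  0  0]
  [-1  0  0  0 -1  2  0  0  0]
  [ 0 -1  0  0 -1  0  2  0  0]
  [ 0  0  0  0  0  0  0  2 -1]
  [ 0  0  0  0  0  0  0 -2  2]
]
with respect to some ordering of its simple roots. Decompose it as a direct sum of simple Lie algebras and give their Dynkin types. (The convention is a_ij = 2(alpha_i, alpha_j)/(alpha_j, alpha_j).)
A_7 ⊕ B_2

The diagram associated to this matrix has two connected components: the simple roots {alpha_1, alpha_2, alpha_3, alpha_4, alpha_5, alpha_6, alpha_7} form a chain of 7 nodes with single edges (A_7), and {alpha_8, alpha_9} form a chain of 2 nodes with a double edge at one end; the terminal node there is the unique short simple root (B_2). A semisimple Lie algebra decomposes uniquely as the direct sum of simple ideals, one per connected component of its Dynkin diagram, so g ≅ A_7 ⊕ B_2 (dimension 63 + 10 = 73).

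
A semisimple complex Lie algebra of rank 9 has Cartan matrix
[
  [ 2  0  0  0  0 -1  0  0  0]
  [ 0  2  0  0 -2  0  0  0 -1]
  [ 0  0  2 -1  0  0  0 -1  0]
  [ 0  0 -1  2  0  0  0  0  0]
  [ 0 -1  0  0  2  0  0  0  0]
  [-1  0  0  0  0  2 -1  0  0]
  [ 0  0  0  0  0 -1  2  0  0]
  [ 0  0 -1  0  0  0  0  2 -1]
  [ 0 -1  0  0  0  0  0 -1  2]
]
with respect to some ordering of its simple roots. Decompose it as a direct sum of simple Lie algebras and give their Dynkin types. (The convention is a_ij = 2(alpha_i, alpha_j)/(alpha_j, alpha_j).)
A_3 + B_6

The diagram associated to this matrix has two connected components: the simple roots {alpha_1, alpha_6, alpha_7} form a chain of 3 nodes with single edges (A_3), and {alpha_2, alpha_3, alpha_4, alpha_5, alpha_8, alpha_9} form a chain of 6 nodes with a double edge at one end; the terminal node there is the unique short simple root (B_6). A semisimple Lie algebra decomposes uniquely as the direct sum of simple ideals, one per connected component of its Dynkin diagram, so g ≅ A_3 ⊕ B_6 (dimension 15 + 78 = 93).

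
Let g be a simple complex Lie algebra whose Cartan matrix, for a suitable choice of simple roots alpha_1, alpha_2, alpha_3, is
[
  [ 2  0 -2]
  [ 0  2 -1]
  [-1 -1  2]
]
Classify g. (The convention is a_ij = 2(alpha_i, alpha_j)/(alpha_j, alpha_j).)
C_3

The matrix has rank 3 with 2's on the diagonal. Reading the off-diagonal entries as Dynkin edges (a single edge where a_ij = a_ji = -1; a double or triple edge where a_ij * a_ji = 2 or 3), the diagram is a chain of 3 nodes with a double edge at one end; the terminal node there is the unique long simple root (C_3). One simple-root ordering that puts it in standard form is (alpha_2, alpha_3, alpha_1). So the algebra is type C_3, i.e. sp(6).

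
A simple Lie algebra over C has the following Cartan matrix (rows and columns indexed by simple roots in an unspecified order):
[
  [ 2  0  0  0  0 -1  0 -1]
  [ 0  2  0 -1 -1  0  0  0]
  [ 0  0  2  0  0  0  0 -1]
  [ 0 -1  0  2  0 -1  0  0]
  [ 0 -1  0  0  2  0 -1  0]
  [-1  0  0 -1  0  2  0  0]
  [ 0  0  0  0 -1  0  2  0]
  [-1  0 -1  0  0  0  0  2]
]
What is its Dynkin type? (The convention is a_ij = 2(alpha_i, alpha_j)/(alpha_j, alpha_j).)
The matrix has rank 8 with 2's on the diagonal. Reading the off-diagonal entries as Dynkin edges (a single edge where a_ij = a_ji = -1; a double or triple edge where a_ij * a_ji = 2 or 3), the diagram is a chain of 8 nodes with single edges (A_8). One simple-root ordering that puts it in standard form is (alpha_3, alpha_8, alpha_1, alpha_6, alpha_4, alpha_2, alpha_5, alpha_7). So the algebra is type A_8, i.e. sl(9).

type A_8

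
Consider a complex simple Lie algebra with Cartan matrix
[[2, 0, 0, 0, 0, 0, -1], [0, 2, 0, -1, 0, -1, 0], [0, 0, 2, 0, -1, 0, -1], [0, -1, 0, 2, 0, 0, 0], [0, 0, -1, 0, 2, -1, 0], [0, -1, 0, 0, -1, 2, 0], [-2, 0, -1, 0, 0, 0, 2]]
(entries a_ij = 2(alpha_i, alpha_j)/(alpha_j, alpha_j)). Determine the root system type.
The matrix has rank 7 with 2's on the diagonal. Reading the off-diagonal entries as Dynkin edges (a single edge where a_ij = a_ji = -1; a double or triple edge where a_ij * a_ji = 2 or 3), the diagram is a chain of 7 nodes with a double edge at one end; the terminal node there is the unique short simple root (B_7). One simple-root ordering that puts it in standard form is (alpha_4, alpha_2, alpha_6, alpha_5, alpha_3, alpha_7, alpha_1). So the algebra is type B_7, i.e. so(15).

B_7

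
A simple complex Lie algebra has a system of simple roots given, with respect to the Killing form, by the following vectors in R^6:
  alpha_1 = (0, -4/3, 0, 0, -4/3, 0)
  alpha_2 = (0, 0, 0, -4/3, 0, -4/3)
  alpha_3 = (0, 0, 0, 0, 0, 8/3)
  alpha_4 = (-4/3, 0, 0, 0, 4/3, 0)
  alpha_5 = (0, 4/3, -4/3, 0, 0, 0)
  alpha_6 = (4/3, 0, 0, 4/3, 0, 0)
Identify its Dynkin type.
Compute the Cartan integers a_ij = 2(alpha_i, alpha_j)/(alpha_j, alpha_j); the resulting 6x6 Cartan matrix is
[[2, 0, 0, -1, -1, 0], [0, 2, -1, 0, 0, -1], [0, -2, 2, 0, 0, 0], [-1, 0, 0, 2, 0, -1], [-1, 0, 0, 0, 2, 0], [0, -1, 0, -1, 0, 2]].
The roots have two lengths (squared-length ratio 2:1); the short ones are alpha_{1,2,4,5,6}. The associated Dynkin diagram is a chain of 6 nodes with a double edge at one end; the terminal node there is the unique long simple root (C_6), so the type is C_6 (the algebra sp(12)).

C_6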